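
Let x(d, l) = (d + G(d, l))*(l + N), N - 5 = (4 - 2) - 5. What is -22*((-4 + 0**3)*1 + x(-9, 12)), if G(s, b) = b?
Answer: -836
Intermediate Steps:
N = 2 (N = 5 + ((4 - 2) - 5) = 5 + (2 - 5) = 5 - 3 = 2)
x(d, l) = (2 + l)*(d + l) (x(d, l) = (d + l)*(l + 2) = (d + l)*(2 + l) = (2 + l)*(d + l))
-22*((-4 + 0**3)*1 + x(-9, 12)) = -22*((-4 + 0**3)*1 + (12**2 + 2*(-9) + 2*12 - 9*12)) = -22*((-4 + 0)*1 + (144 - 18 + 24 - 108)) = -22*(-4*1 + 42) = -22*(-4 + 42) = -22*38 = -836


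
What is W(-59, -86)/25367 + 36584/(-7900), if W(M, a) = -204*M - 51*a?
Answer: -199573132/50099825 ≈ -3.9835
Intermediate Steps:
W(-59, -86)/25367 + 36584/(-7900) = (-204*(-59) - 51*(-86))/25367 + 36584/(-7900) = (12036 + 4386)*(1/25367) + 36584*(-1/7900) = 16422*(1/25367) - 9146/1975 = 16422/25367 - 9146/1975 = -199573132/50099825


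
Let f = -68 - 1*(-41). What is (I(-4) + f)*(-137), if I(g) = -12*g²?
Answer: 30003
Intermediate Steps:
f = -27 (f = -68 + 41 = -27)
(I(-4) + f)*(-137) = (-12*(-4)² - 27)*(-137) = (-12*16 - 27)*(-137) = (-192 - 27)*(-137) = -219*(-137) = 30003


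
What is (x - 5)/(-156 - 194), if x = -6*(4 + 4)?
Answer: 53/350 ≈ 0.15143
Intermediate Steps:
x = -48 (x = -6*8 = -48)
(x - 5)/(-156 - 194) = (-48 - 5)/(-156 - 194) = -53/(-350) = -53*(-1/350) = 53/350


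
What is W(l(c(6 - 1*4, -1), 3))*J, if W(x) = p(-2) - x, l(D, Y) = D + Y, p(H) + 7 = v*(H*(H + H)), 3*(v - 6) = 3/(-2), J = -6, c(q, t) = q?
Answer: -192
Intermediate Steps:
v = 11/2 (v = 6 + (3/(-2))/3 = 6 + (3*(-½))/3 = 6 + (⅓)*(-3/2) = 6 - ½ = 11/2 ≈ 5.5000)
p(H) = -7 + 11*H² (p(H) = -7 + 11*(H*(H + H))/2 = -7 + 11*(H*(2*H))/2 = -7 + 11*(2*H²)/2 = -7 + 11*H²)
W(x) = 37 - x (W(x) = (-7 + 11*(-2)²) - x = (-7 + 11*4) - x = (-7 + 44) - x = 37 - x)
W(l(c(6 - 1*4, -1), 3))*J = (37 - ((6 - 1*4) + 3))*(-6) = (37 - ((6 - 4) + 3))*(-6) = (37 - (2 + 3))*(-6) = (37 - 1*5)*(-6) = (37 - 5)*(-6) = 32*(-6) = -192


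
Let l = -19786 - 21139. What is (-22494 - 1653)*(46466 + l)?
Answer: -133798527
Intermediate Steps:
l = -40925
(-22494 - 1653)*(46466 + l) = (-22494 - 1653)*(46466 - 40925) = -24147*5541 = -133798527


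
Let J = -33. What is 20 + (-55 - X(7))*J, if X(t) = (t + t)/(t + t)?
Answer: 1868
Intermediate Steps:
X(t) = 1 (X(t) = (2*t)/((2*t)) = (2*t)*(1/(2*t)) = 1)
20 + (-55 - X(7))*J = 20 + (-55 - 1*1)*(-33) = 20 + (-55 - 1)*(-33) = 20 - 56*(-33) = 20 + 1848 = 1868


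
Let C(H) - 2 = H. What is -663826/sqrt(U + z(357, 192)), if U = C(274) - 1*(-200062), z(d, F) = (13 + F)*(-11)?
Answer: -663826*sqrt(198083)/198083 ≈ -1491.5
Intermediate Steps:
z(d, F) = -143 - 11*F
C(H) = 2 + H
U = 200338 (U = (2 + 274) - 1*(-200062) = 276 + 200062 = 200338)
-663826/sqrt(U + z(357, 192)) = -663826/sqrt(200338 + (-143 - 11*192)) = -663826/sqrt(200338 + (-143 - 2112)) = -663826/sqrt(200338 - 2255) = -663826*sqrt(198083)/198083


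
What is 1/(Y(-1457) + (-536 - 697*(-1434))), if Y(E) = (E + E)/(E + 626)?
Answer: 831/830140336 ≈ 1.0010e-6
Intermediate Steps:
Y(E) = 2*E/(626 + E) (Y(E) = (2*E)/(626 + E) = 2*E/(626 + E))
1/(Y(-1457) + (-536 - 697*(-1434))) = 1/(2*(-1457)/(626 - 1457) + (-536 - 697*(-1434))) = 1/(2*(-1457)/(-831) + (-536 + 999498)) = 1/(2*(-1457)*(-1/831) + 998962) = 1/(2914/831 + 998962) = 1/(830140336/831) = 831/830140336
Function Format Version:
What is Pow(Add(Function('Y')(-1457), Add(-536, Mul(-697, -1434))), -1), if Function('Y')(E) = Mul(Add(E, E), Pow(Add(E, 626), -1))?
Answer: Rational(831, 830140336) ≈ 1.0010e-6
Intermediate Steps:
Function('Y')(E) = Mul(2, E, Pow(Add(626, E), -1)) (Function('Y')(E) = Mul(Mul(2, E), Pow(Add(626, E), -1)) = Mul(2, E, Pow(Add(626, E), -1)))
Pow(Add(Function('Y')(-1457), Add(-536, Mul(-697, -1434))), -1) = Pow(Add(Mul(2, -1457, Pow(Add(626, -1457), -1)), Add(-536, Mul(-697, -1434))), -1) = Pow(Add(Mul(2, -1457, Pow(-831, -1)), Add(-536, 999498)), -1) = Pow(Add(Mul(2, -1457, Rational(-1, 831)), 998962), -1) = Pow(Add(Rational(2914, 831), 998962), -1) = Pow(Rational(830140336, 831), -1) = Rational(831, 830140336)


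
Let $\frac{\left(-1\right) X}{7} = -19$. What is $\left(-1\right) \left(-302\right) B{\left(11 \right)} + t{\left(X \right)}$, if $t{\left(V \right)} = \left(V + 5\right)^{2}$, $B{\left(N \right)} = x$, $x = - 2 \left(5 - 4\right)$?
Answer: $18440$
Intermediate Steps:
$x = -2$ ($x = \left(-2\right) 1 = -2$)
$B{\left(N \right)} = -2$
$X = 133$ ($X = \left(-7\right) \left(-19\right) = 133$)
$t{\left(V \right)} = \left(5 + V\right)^{2}$
$\left(-1\right) \left(-302\right) B{\left(11 \right)} + t{\left(X \right)} = \left(-1\right) \left(-302\right) \left(-2\right) + \left(5 + 133\right)^{2} = 302 \left(-2\right) + 138^{2} = -604 + 19044 = 18440$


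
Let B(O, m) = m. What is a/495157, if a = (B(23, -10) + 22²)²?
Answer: 224676/495157 ≈ 0.45375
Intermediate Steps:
a = 224676 (a = (-10 + 22²)² = (-10 + 484)² = 474² = 224676)
a/495157 = 224676/495157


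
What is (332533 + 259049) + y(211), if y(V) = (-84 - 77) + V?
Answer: 591632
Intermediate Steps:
y(V) = -161 + V
(332533 + 259049) + y(211) = (332533 + 259049) + (-161 + 211) = 591582 + 50 = 591632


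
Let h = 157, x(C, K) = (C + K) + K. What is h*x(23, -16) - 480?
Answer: -1893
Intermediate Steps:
x(C, K) = C + 2*K
h*x(23, -16) - 480 = 157*(23 + 2*(-16)) - 480 = 157*(23 - 32) - 480 = 157*(-9) - 480 = -1413 - 480 = -1893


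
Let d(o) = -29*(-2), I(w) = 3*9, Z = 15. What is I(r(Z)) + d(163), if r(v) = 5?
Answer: 85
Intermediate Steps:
I(w) = 27
d(o) = 58
I(r(Z)) + d(163) = 27 + 58 = 85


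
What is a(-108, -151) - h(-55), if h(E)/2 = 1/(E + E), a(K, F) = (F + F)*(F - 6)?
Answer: 2607771/55 ≈ 47414.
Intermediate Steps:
a(K, F) = 2*F*(-6 + F) (a(K, F) = (2*F)*(-6 + F) = 2*F*(-6 + F))
h(E) = 1/E (h(E) = 2/(E + E) = 2/((2*E)) = 2*(1/(2*E)) = 1/E)
a(-108, -151) - h(-55) = 2*(-151)*(-6 - 151) - 1/(-55) = 2*(-151)*(-157) - 1*(-1/55) = 47414 + 1/55 = 2607771/55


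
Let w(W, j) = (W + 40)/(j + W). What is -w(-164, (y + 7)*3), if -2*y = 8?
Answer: -4/5 ≈ -0.80000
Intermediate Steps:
y = -4 (y = -1/2*8 = -4)
w(W, j) = (40 + W)/(W + j)
-w(-164, (y + 7)*3) = -(40 - 164)/(-164 + (-4 + 7)*3) = -(-124)/(-164 + 3*3) = -(-124)/(-164 + 9) = -(-124)/(-155) = -(-1)*(-124)/155 = -1*4/5 = -4/5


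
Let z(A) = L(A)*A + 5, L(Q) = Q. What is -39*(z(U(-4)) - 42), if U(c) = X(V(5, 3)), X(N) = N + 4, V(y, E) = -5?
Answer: 1404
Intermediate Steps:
X(N) = 4 + N
U(c) = -1 (U(c) = 4 - 5 = -1)
z(A) = 5 + A² (z(A) = A*A + 5 = A² + 5 = 5 + A²)
-39*(z(U(-4)) - 42) = -39*((5 + (-1)²) - 42) = -39*((5 + 1) - 42) = -39*(6 - 42) = -39*(-36) = 1404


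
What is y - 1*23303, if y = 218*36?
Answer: -15455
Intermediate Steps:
y = 7848
y - 1*23303 = 7848 - 1*23303 = 7848 - 23303 = -15455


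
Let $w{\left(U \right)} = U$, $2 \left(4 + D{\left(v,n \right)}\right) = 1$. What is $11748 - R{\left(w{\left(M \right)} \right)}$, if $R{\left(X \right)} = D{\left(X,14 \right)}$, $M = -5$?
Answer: $\frac{23503}{2} \approx 11752.0$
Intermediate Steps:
$D{\left(v,n \right)} = - \frac{7}{2}$ ($D{\left(v,n \right)} = -4 + \frac{1}{2} \cdot 1 = -4 + \frac{1}{2} = - \frac{7}{2}$)
$R{\left(X \right)} = - \frac{7}{2}$
$11748 - R{\left(w{\left(M \right)} \right)} = 11748 - - \frac{7}{2} = 11748 + \frac{7}{2} = \frac{23503}{2}$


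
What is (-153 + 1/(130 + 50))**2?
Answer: 758396521/32400 ≈ 23407.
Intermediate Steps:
(-153 + 1/(130 + 50))**2 = (-153 + 1/180)**2 = (-27539/180)**2 = 758396521/32400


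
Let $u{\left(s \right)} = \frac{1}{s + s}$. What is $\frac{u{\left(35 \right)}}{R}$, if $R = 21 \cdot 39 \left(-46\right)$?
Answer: $- \frac{1}{2637180} \approx -3.7919 \cdot 10^{-7}$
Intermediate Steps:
$R = -37674$ ($R = 819 \left(-46\right) = -37674$)
$u{\left(s \right)} = \frac{1}{2 s}$
$\frac{u{\left(35 \right)}}{R} = \frac{\frac{1}{2} \cdot \frac{1}{35}}{-37674} = \frac{1}{2} \cdot \frac{1}{35} \left(- \frac{1}{37674}\right) = \frac{1}{70} \left(- \frac{1}{37674}\right) = - \frac{1}{2637180}$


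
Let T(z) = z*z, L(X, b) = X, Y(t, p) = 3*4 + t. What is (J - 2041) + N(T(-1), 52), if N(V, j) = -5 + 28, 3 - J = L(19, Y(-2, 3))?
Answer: -2034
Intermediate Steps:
Y(t, p) = 12 + t
T(z) = z²
J = -16 (J = 3 - 1*19 = 3 - 19 = -16)
N(V, j) = 23
(J - 2041) + N(T(-1), 52) = (-16 - 2041) + 23 = -2057 + 23 = -2034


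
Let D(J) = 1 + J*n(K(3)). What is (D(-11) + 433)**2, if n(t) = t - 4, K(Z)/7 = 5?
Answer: 8649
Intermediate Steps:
K(Z) = 35 (K(Z) = 7*5 = 35)
n(t) = -4 + t
D(J) = 1 + 31*J (D(J) = 1 + J*(-4 + 35) = 1 + J*31 = 1 + 31*J)
(D(-11) + 433)**2 = ((1 + 31*(-11)) + 433)**2 = ((1 - 341) + 433)**2 = (-340 + 433)**2 = 93**2 = 8649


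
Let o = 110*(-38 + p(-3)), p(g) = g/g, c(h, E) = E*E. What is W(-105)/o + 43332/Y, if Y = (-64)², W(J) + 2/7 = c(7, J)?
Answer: 114803509/14586880 ≈ 7.8703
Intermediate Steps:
c(h, E) = E²
W(J) = -2/7 + J²
p(g) = 1
Y = 4096
o = -4070 (o = 110*(-38 + 1) = 110*(-37) = -4070)
W(-105)/o + 43332/Y = (-2/7 + (-105)²)/(-4070) + 43332/4096 = (-2/7 + 11025)*(-1/4070) + 43332*(1/4096) = (77173/7)*(-1/4070) + 10833/1024 = -77173/28490 + 10833/1024 = 114803509/14586880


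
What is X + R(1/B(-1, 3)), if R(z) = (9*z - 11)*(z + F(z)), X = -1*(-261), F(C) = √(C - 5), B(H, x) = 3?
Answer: 775/3 - 8*I*√42/3 ≈ 258.33 - 17.282*I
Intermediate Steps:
F(C) = √(-5 + C)
X = 261
R(z) = (-11 + 9*z)*(z + √(-5 + z)) (R(z) = (9*z - 11)*(z + √(-5 + z)) = (-11 + 9*z)*(z + √(-5 + z)))
X + R(1/B(-1, 3)) = 261 + (-11/3 - 11*√(-5 + 1/3) + 9*(1/3)² + 9*√(-5 + 1/3)/3) = 261 + (-11*⅓ - 11*√(-5 + ⅓) + 9*(⅓)² + 9*(⅓)*√(-5 + ⅓)) = 261 + (-11/3 - 11*I*√42/3 + 9*(⅑) + 9*(⅓)*√(-14/3)) = 261 + (-11/3 - 11*I*√42/3 + 1 + 9*(⅓)*(I*√42/3)) = 261 + (-11/3 - 11*I*√42/3 + 1 + I*√42) = 261 + (-8/3 - 8*I*√42/3) = 775/3 - 8*I*√42/3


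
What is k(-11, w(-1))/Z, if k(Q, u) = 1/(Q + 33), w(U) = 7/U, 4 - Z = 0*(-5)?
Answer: 1/88 ≈ 0.011364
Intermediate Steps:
Z = 4 (Z = 4 - 0*(-5) = 4 - 1*0 = 4 + 0 = 4)
k(Q, u) = 1/(33 + Q)
k(-11, w(-1))/Z = 1/(4*(33 - 11)) = (1/4)/22 = (1/4)*(1/22) = 1/88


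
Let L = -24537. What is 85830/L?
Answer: -28610/8179 ≈ -3.4980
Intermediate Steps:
85830/L = 85830/(-24537) = 85830*(-1/24537) = -28610/8179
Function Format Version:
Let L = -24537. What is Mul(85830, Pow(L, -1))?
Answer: Rational(-28610, 8179) ≈ -3.4980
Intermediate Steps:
Mul(85830, Pow(L, -1)) = Mul(85830, Pow(-24537, -1)) = Mul(85830, Rational(-1, 24537)) = Rational(-28610, 8179)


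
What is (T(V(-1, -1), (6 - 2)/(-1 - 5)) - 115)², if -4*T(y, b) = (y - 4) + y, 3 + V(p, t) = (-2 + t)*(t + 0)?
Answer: 12996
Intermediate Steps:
V(p, t) = -3 + t*(-2 + t) (V(p, t) = -3 + (-2 + t)*(t + 0) = -3 + (-2 + t)*t = -3 + t*(-2 + t))
T(y, b) = 1 - y/2 (T(y, b) = -((y - 4) + y)/4 = -((-4 + y) + y)/4 = -(-4 + 2*y)/4 = 1 - y/2)
(T(V(-1, -1), (6 - 2)/(-1 - 5)) - 115)² = ((1 - (-3 + (-1)² - 2*(-1))/2) - 115)² = ((1 - (-3 + 1 + 2)/2) - 115)² = ((1 - ½*0) - 115)² = ((1 + 0) - 115)² = (1 - 115)² = (-114)² = 12996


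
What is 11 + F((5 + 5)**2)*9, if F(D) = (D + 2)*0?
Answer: 11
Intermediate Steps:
F(D) = 0 (F(D) = (2 + D)*0 = 0)
11 + F((5 + 5)**2)*9 = 11 + 0*9 = 11 + 0 = 11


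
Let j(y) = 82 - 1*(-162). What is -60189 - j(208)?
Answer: -60433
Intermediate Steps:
j(y) = 244 (j(y) = 82 + 162 = 244)
-60189 - j(208) = -60189 - 1*244 = -60189 - 244 = -60433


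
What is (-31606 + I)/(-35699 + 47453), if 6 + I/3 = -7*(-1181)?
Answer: -6823/11754 ≈ -0.58048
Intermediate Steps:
I = 24783 (I = -18 + 3*(-7*(-1181)) = -18 + 3*8267 = -18 + 24801 = 24783)
(-31606 + I)/(-35699 + 47453) = (-31606 + 24783)/(-35699 + 47453) = -6823/11754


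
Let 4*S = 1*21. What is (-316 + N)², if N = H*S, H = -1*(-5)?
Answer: 1343281/16 ≈ 83955.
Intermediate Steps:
H = 5
S = 21/4 (S = (1*21)/4 = (¼)*21 = 21/4 ≈ 5.2500)
N = 105/4 (N = 5*(21/4) = 105/4 ≈ 26.250)
(-316 + N)² = (-316 + 105/4)² = (-1159/4)² = 1343281/16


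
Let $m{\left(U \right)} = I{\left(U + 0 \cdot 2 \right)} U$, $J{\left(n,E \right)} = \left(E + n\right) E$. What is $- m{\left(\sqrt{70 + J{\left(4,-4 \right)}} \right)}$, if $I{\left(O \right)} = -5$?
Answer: $5 \sqrt{70} \approx 41.833$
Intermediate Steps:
$J{\left(n,E \right)} = E \left(E + n\right)$
$m{\left(U \right)} = - 5 U$
$- m{\left(\sqrt{70 + J{\left(4,-4 \right)}} \right)} = - \left(-5\right) \sqrt{70 - 4 \left(-4 + 4\right)} = - \left(-5\right) \sqrt{70 - 0} = - \left(-5\right) \sqrt{70 + 0} = - \left(-5\right) \sqrt{70} = 5 \sqrt{70}$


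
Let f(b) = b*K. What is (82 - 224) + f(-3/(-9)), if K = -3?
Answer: -143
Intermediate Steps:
f(b) = -3*b (f(b) = b*(-3) = -3*b)
(82 - 224) + f(-3/(-9)) = (82 - 224) - (-9)/(-9) = -142 - (-9)*(-1)/9 = -142 - 3*⅓ = -142 - 1 = -143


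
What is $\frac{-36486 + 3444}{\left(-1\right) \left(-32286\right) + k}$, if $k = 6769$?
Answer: $- \frac{33042}{39055} \approx -0.84604$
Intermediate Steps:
$\frac{-36486 + 3444}{\left(-1\right) \left(-32286\right) + k} = \frac{-36486 + 3444}{\left(-1\right) \left(-32286\right) + 6769} = - \frac{33042}{32286 + 6769} = - \frac{33042}{39055}$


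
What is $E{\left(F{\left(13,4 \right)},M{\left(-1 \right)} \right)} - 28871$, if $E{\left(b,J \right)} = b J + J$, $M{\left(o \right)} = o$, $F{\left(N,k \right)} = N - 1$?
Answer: $-28884$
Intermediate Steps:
$F{\left(N,k \right)} = -1 + N$ ($F{\left(N,k \right)} = N - 1 = -1 + N$)
$E{\left(b,J \right)} = J + J b$ ($E{\left(b,J \right)} = J b + J = J + J b$)
$E{\left(F{\left(13,4 \right)},M{\left(-1 \right)} \right)} - 28871 = - (1 + \left(-1 + 13\right)) - 28871 = - (1 + 12) - 28871 = \left(-1\right) 13 - 28871 = -13 - 28871 = -28884$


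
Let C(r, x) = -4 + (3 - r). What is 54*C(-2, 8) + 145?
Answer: 199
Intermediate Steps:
C(r, x) = -1 - r
54*C(-2, 8) + 145 = 54*(-1 - 1*(-2)) + 145 = 54*(-1 + 2) + 145 = 54*1 + 145 = 54 + 145 = 199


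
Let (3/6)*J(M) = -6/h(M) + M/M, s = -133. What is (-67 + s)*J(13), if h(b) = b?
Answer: -2800/13 ≈ -215.38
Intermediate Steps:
J(M) = 2 - 12/M (J(M) = 2*(-6/M + M/M) = 2*(-6/M + 1) = 2*(1 - 6/M) = 2 - 12/M)
(-67 + s)*J(13) = (-67 - 133)*(2 - 12/13) = -200*(2 - 12*1/13) = -200*(2 - 12/13) = -200*14/13 = -2800/13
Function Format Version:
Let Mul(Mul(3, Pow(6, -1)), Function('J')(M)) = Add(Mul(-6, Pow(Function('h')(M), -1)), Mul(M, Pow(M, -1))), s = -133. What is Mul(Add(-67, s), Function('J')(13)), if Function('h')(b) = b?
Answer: Rational(-2800, 13) ≈ -215.38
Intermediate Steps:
Function('J')(M) = Add(2, Mul(-12, Pow(M, -1))) (Function('J')(M) = Mul(2, Add(Mul(-6, Pow(M, -1)), Mul(M, Pow(M, -1)))) = Mul(2, Add(Mul(-6, Pow(M, -1)), 1)) = Mul(2, Add(1, Mul(-6, Pow(M, -1)))) = Add(2, Mul(-12, Pow(M, -1))))
Mul(Add(-67, s), Function('J')(13)) = Mul(Add(-67, -133), Add(2, Mul(-12, Pow(13, -1)))) = Mul(-200, Add(2, Mul(-12, Rational(1, 13)))) = Mul(-200, Add(2, Rational(-12, 13))) = Mul(-200, Rational(14, 13)) = Rational(-2800, 13)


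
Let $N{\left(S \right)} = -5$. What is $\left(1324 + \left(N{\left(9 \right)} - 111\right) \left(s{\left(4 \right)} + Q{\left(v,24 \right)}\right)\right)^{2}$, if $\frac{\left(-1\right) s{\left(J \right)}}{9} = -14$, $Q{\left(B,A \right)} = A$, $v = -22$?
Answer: $258437776$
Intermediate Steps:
$s{\left(J \right)} = 126$ ($s{\left(J \right)} = \left(-9\right) \left(-14\right) = 126$)
$\left(1324 + \left(N{\left(9 \right)} - 111\right) \left(s{\left(4 \right)} + Q{\left(v,24 \right)}\right)\right)^{2} = \left(1324 + \left(-5 - 111\right) \left(126 + 24\right)\right)^{2} = \left(1324 - 17400\right)^{2} = \left(-16076\right)^{2} = 258437776$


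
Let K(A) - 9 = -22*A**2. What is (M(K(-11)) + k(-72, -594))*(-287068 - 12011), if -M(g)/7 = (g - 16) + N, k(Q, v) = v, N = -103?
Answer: -5625675990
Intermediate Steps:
K(A) = 9 - 22*A**2
M(g) = 833 - 7*g (M(g) = -7*((g - 16) - 103) = -7*((-16 + g) - 103) = -7*(-119 + g) = 833 - 7*g)
(M(K(-11)) + k(-72, -594))*(-287068 - 12011) = ((833 - 7*(9 - 22*(-11)**2)) - 594)*(-287068 - 12011) = ((833 - 7*(9 - 22*121)) - 594)*(-299079) = ((833 - 7*(9 - 2662)) - 594)*(-299079) = ((833 - 7*(-2653)) - 594)*(-299079) = ((833 + 18571) - 594)*(-299079) = (19404 - 594)*(-299079) = 18810*(-299079) = -5625675990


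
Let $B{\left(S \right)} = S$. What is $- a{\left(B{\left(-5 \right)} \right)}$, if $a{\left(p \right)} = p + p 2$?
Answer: $15$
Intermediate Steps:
$a{\left(p \right)} = 3 p$ ($a{\left(p \right)} = p + 2 p = 3 p$)
$- a{\left(B{\left(-5 \right)} \right)} = - 3 \left(-5\right) = \left(-1\right) \left(-15\right) = 15$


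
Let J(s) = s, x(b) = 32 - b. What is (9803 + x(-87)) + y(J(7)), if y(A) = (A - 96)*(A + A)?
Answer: 8676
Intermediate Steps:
y(A) = 2*A*(-96 + A) (y(A) = (-96 + A)*(2*A) = 2*A*(-96 + A))
(9803 + x(-87)) + y(J(7)) = (9803 + (32 - 1*(-87))) + 2*7*(-96 + 7) = (9803 + (32 + 87)) + 2*7*(-89) = (9803 + 119) - 1246 = 9922 - 1246 = 8676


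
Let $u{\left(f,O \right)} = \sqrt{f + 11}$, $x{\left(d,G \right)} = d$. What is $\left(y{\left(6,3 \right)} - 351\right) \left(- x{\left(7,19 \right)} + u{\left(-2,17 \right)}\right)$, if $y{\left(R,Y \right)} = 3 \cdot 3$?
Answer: $1368$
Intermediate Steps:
$y{\left(R,Y \right)} = 9$
$u{\left(f,O \right)} = \sqrt{11 + f}$
$\left(y{\left(6,3 \right)} - 351\right) \left(- x{\left(7,19 \right)} + u{\left(-2,17 \right)}\right) = \left(9 - 351\right) \left(\left(-1\right) 7 + \sqrt{11 - 2}\right) = - 342 \left(-7 + \sqrt{9}\right) = - 342 \left(-7 + 3\right) = \left(-342\right) \left(-4\right) = 1368$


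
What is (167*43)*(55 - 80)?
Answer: -179525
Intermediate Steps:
(167*43)*(55 - 80) = 7181*(-25) = -179525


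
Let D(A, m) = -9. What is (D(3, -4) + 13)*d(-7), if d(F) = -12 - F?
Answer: -20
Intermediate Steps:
(D(3, -4) + 13)*d(-7) = (-9 + 13)*(-12 - 1*(-7)) = 4*(-12 + 7) = 4*(-5) = -20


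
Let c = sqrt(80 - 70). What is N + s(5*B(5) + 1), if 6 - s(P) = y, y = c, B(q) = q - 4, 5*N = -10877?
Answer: -10847/5 - sqrt(10) ≈ -2172.6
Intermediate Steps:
N = -10877/5 (N = (1/5)*(-10877) = -10877/5 ≈ -2175.4)
B(q) = -4 + q
c = sqrt(10) ≈ 3.1623
y = sqrt(10) ≈ 3.1623
s(P) = 6 - sqrt(10)
N + s(5*B(5) + 1) = -10877/5 + (6 - sqrt(10)) = -10847/5 - sqrt(10)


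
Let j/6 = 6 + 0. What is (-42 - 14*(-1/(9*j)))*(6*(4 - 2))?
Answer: -13594/27 ≈ -503.48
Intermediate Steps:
j = 36 (j = 6*(6 + 0) = 6*6 = 36)
(-42 - 14*(-1/(9*j)))*(6*(4 - 2)) = (-42 - 14/((-9*36)))*(6*(4 - 2)) = (-42 - 14/(-324))*(6*2) = (-42 - 14*(-1/324))*12 = (-42 + 7/162)*12 = -6797/162*12 = -13594/27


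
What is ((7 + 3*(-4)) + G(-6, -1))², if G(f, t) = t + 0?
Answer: 36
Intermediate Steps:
G(f, t) = t
((7 + 3*(-4)) + G(-6, -1))² = ((7 + 3*(-4)) - 1)² = ((7 - 12) - 1)² = (-5 - 1)² = (-6)² = 36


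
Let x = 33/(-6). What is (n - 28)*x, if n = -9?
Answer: 407/2 ≈ 203.50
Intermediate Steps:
x = -11/2 (x = 33*(-⅙) = -11/2 ≈ -5.5000)
(n - 28)*x = (-9 - 28)*(-11/2) = -37*(-11/2) = 407/2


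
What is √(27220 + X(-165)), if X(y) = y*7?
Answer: √26065 ≈ 161.45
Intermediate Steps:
X(y) = 7*y
√(27220 + X(-165)) = √(27220 + 7*(-165)) = √(27220 - 1155) = √26065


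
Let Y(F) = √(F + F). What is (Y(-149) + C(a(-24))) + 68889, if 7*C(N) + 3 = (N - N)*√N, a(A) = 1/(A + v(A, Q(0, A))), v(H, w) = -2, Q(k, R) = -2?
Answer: 482220/7 + I*√298 ≈ 68889.0 + 17.263*I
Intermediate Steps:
a(A) = 1/(-2 + A) (a(A) = 1/(A - 2) = 1/(-2 + A))
Y(F) = √2*√F (Y(F) = √(2*F) = √2*√F)
C(N) = -3/7 (C(N) = -3/7 + ((N - N)*√N)/7 = -3/7 + (0*√N)/7 = -3/7 + (⅐)*0 = -3/7 + 0 = -3/7)
(Y(-149) + C(a(-24))) + 68889 = (√2*√(-149) - 3/7) + 68889 = (√2*(I*√149) - 3/7) + 68889 = (I*√298 - 3/7) + 68889 = (-3/7 + I*√298) + 68889 = 482220/7 + I*√298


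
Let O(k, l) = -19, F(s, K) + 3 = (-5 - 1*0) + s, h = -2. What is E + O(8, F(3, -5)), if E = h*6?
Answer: -31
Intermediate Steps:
F(s, K) = -8 + s (F(s, K) = -3 + ((-5 - 1*0) + s) = -3 + ((-5 + 0) + s) = -3 + (-5 + s) = -8 + s)
E = -12 (E = -2*6 = -12)
E + O(8, F(3, -5)) = -12 - 19 = -31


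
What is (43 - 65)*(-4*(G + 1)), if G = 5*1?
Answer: 528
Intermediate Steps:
G = 5
(43 - 65)*(-4*(G + 1)) = (43 - 65)*(-4*(5 + 1)) = -(-88)*6 = -22*(-24) = 528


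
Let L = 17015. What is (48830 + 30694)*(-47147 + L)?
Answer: -2396217168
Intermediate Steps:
(48830 + 30694)*(-47147 + L) = (48830 + 30694)*(-47147 + 17015) = 79524*(-30132) = -2396217168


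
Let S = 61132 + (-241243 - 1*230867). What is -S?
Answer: 410978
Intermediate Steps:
S = -410978 (S = 61132 + (-241243 - 230867) = 61132 - 472110 = -410978)
-S = -1*(-410978) = 410978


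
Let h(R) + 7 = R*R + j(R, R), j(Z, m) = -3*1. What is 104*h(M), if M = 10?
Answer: 9360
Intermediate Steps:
j(Z, m) = -3
h(R) = -10 + R**2 (h(R) = -7 + (R*R - 3) = -7 + (R**2 - 3) = -7 + (-3 + R**2) = -10 + R**2)
104*h(M) = 104*(-10 + 10**2) = 104*(-10 + 100) = 104*90 = 9360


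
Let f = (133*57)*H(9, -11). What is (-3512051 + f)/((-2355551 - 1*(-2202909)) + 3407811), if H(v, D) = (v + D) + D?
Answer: -3610604/3255169 ≈ -1.1092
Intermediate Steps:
H(v, D) = v + 2*D (H(v, D) = (D + v) + D = v + 2*D)
f = -98553 (f = (133*57)*(9 + 2*(-11)) = 7581*(9 - 22) = 7581*(-13) = -98553)
(-3512051 + f)/((-2355551 - 1*(-2202909)) + 3407811) = (-3512051 - 98553)/((-2355551 - 1*(-2202909)) + 3407811) = -3610604/((-2355551 + 2202909) + 3407811) = -3610604/(-152642 + 3407811) = -3610604/3255169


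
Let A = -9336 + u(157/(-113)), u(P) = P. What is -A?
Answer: 1055125/113 ≈ 9337.4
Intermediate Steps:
A = -1055125/113 (A = -9336 + 157/(-113) = -9336 + 157*(-1/113) = -9336 - 157/113 = -1055125/113 ≈ -9337.4)
-A = -1*(-1055125/113) = 1055125/113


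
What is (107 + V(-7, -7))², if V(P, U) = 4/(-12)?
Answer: 102400/9 ≈ 11378.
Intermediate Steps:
V(P, U) = -⅓ (V(P, U) = 4*(-1/12) = -⅓)
(107 + V(-7, -7))² = (107 - ⅓)² = (320/3)² = 102400/9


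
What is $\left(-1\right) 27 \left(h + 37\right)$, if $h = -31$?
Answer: $-162$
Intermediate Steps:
$\left(-1\right) 27 \left(h + 37\right) = \left(-1\right) 27 \left(-31 + 37\right) = \left(-27\right) 6 = -162$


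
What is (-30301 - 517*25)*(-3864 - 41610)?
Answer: 1965659124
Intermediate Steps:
(-30301 - 517*25)*(-3864 - 41610) = (-30301 - 12925)*(-45474) = -43226*(-45474) = 1965659124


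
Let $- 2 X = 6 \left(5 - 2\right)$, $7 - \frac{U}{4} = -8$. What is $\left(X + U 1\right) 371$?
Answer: $18921$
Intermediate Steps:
$U = 60$ ($U = 28 - -32 = 28 + 32 = 60$)
$X = -9$ ($X = - \frac{6 \left(5 - 2\right)}{2} = - \frac{6 \cdot 3}{2} = \left(- \frac{1}{2}\right) 18 = -9$)
$\left(X + U 1\right) 371 = \left(-9 + 60 \cdot 1\right) 371 = \left(-9 + 60\right) 371 = 51 \cdot 371 = 18921$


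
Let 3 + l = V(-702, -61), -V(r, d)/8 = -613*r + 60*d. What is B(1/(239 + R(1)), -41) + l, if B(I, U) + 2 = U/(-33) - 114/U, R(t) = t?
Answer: -4618234106/1353 ≈ -3.4133e+6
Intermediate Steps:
V(r, d) = -480*d + 4904*r (V(r, d) = -8*(-613*r + 60*d) = -480*d + 4904*r)
B(I, U) = -2 - 114/U - U/33 (B(I, U) = -2 + (U/(-33) - 114/U) = -2 + (U*(-1/33) - 114/U) = -2 + (-U/33 - 114/U) = -2 + (-114/U - U/33) = -2 - 114/U - U/33)
l = -3413331 (l = -3 + (-480*(-61) + 4904*(-702)) = -3 + (29280 - 3442608) = -3 - 3413328 = -3413331)
B(1/(239 + R(1)), -41) + l = (-2 - 114/(-41) - 1/33*(-41)) - 3413331 = (-2 - 114*(-1/41) + 41/33) - 3413331 = (-2 + 114/41 + 41/33) - 3413331 = 2737/1353 - 3413331 = -4618234106/1353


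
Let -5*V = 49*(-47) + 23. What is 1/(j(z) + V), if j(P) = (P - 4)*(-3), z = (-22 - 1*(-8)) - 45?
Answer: 1/645 ≈ 0.0015504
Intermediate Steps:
V = 456 (V = -(49*(-47) + 23)/5 = -(-2303 + 23)/5 = -⅕*(-2280) = 456)
z = -59 (z = (-22 + 8) - 45 = -14 - 45 = -59)
j(P) = 12 - 3*P (j(P) = (-4 + P)*(-3) = 12 - 3*P)
1/(j(z) + V) = 1/((12 - 3*(-59)) + 456) = 1/((12 + 177) + 456) = 1/(189 + 456) = 1/645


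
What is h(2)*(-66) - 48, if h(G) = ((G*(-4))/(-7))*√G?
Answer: -48 - 528*√2/7 ≈ -154.67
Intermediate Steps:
h(G) = 4*G^(3/2)/7 (h(G) = (-4*G*(-⅐))*√G = (4*G/7)*√G = 4*G^(3/2)/7)
h(2)*(-66) - 48 = (4*2^(3/2)/7)*(-66) - 48 = (4*(2*√2)/7)*(-66) - 48 = (8*√2/7)*(-66) - 48 = -528*√2/7 - 48 = -48 - 528*√2/7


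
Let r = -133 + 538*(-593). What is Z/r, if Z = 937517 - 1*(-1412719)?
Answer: -783412/106389 ≈ -7.3637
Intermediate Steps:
Z = 2350236 (Z = 937517 + 1412719 = 2350236)
r = -319167 (r = -133 - 319034 = -319167)
Z/r = 2350236/(-319167) = 2350236*(-1/319167) = -783412/106389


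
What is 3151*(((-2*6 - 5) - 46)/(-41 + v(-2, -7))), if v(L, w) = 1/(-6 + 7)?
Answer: 198513/40 ≈ 4962.8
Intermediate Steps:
v(L, w) = 1 (v(L, w) = 1/1 = 1)
3151*(((-2*6 - 5) - 46)/(-41 + v(-2, -7))) = 3151*(((-2*6 - 5) - 46)/(-41 + 1)) = 3151*(((-12 - 5) - 46)/(-40)) = 3151*((-17 - 46)*(-1/40)) = 3151*(-63*(-1/40)) = 3151*(63/40) = 198513/40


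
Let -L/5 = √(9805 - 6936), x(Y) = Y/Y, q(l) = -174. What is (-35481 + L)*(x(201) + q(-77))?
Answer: 6138213 + 865*√2869 ≈ 6.1845e+6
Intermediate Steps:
x(Y) = 1
L = -5*√2869 (L = -5*√(9805 - 6936) = -5*√2869 ≈ -267.82)
(-35481 + L)*(x(201) + q(-77)) = (-35481 - 5*√2869)*(1 - 174) = (-35481 - 5*√2869)*(-173) = 6138213 + 865*√2869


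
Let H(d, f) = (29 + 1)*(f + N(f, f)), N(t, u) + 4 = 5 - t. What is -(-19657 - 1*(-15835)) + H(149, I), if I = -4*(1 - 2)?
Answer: 3852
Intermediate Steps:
I = 4 (I = -4*(-1) = 4)
N(t, u) = 1 - t (N(t, u) = -4 + (5 - t) = 1 - t)
H(d, f) = 30 (H(d, f) = (29 + 1)*(f + (1 - f)) = 30*1 = 30)
-(-19657 - 1*(-15835)) + H(149, I) = -(-19657 - 1*(-15835)) + 30 = -(-19657 + 15835) + 30 = -1*(-3822) + 30 = 3822 + 30 = 3852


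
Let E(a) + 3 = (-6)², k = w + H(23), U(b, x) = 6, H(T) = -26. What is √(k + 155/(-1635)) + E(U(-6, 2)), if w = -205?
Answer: 33 + 4*I*√1544421/327 ≈ 33.0 + 15.202*I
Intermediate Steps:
k = -231 (k = -205 - 26 = -231)
E(a) = 33 (E(a) = -3 + (-6)² = -3 + 36 = 33)
√(k + 155/(-1635)) + E(U(-6, 2)) = √(-231 + 155/(-1635)) + 33 = √(-231 + 155*(-1/1635)) + 33 = √(-231 - 31/327) + 33 = √(-75568/327) + 33 = 4*I*√1544421/327 + 33 = 33 + 4*I*√1544421/327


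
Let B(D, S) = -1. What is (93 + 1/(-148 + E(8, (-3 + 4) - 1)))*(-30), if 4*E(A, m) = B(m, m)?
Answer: -1654350/593 ≈ -2789.8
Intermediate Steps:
E(A, m) = -¼ (E(A, m) = (¼)*(-1) = -¼)
(93 + 1/(-148 + E(8, (-3 + 4) - 1)))*(-30) = (93 + 1/(-148 - ¼))*(-30) = (93 + 1/(-593/4))*(-30) = (93 - 4/593)*(-30) = (55145/593)*(-30) = -1654350/593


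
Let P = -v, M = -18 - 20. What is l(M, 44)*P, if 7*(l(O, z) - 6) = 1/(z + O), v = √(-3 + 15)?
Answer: -253*√3/21 ≈ -20.867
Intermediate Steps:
v = 2*√3 (v = √12 = 2*√3 ≈ 3.4641)
M = -38
l(O, z) = 6 + 1/(7*(O + z)) (l(O, z) = 6 + 1/(7*(z + O)) = 6 + 1/(7*(O + z)))
P = -2*√3 ≈ -3.4641
l(M, 44)*P = ((⅐ + 6*(-38) + 6*44)/(-38 + 44))*(-2*√3) = ((⅐ - 228 + 264)/6)*(-2*√3) = ((⅙)*(253/7))*(-2*√3) = 253*(-2*√3)/42 = -253*√3/21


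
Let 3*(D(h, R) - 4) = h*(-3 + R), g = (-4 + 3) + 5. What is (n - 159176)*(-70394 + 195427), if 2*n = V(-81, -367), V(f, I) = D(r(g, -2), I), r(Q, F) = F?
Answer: -59659746016/3 ≈ -1.9887e+10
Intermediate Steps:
g = 4 (g = -1 + 5 = 4)
D(h, R) = 4 + h*(-3 + R)/3 (D(h, R) = 4 + (h*(-3 + R))/3 = 4 + h*(-3 + R)/3)
V(f, I) = 6 - 2*I/3 (V(f, I) = 4 - 1*(-2) + (⅓)*I*(-2) = 4 + 2 - 2*I/3 = 6 - 2*I/3)
n = 376/3 (n = (6 - ⅔*(-367))/2 = (6 + 734/3)/2 = (½)*(752/3) = 376/3 ≈ 125.33)
(n - 159176)*(-70394 + 195427) = (376/3 - 159176)*(-70394 + 195427) = -477152/3*125033 = -59659746016/3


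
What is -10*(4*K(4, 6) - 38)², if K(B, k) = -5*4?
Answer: -139240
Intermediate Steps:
K(B, k) = -20
-10*(4*K(4, 6) - 38)² = -10*(4*(-20) - 38)² = -10*(-80 - 38)² = -10*(-118)² = -10*13924 = -139240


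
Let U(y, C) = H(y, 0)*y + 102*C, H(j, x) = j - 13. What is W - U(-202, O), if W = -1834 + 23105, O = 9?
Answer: -23077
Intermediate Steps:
H(j, x) = -13 + j
U(y, C) = 102*C + y*(-13 + y) (U(y, C) = (-13 + y)*y + 102*C = y*(-13 + y) + 102*C = 102*C + y*(-13 + y))
W = 21271
W - U(-202, O) = 21271 - (102*9 - 202*(-13 - 202)) = 21271 - (918 - 202*(-215)) = 21271 - (918 + 43430) = 21271 - 1*44348 = 21271 - 44348 = -23077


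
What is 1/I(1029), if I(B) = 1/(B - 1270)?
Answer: -241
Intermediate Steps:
I(B) = 1/(-1270 + B)
1/I(1029) = 1/(1/(-1270 + 1029)) = 1/(1/(-241)) = 1/(-1/241) = -241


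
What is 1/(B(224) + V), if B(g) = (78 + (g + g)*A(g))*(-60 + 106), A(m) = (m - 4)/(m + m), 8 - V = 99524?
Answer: -1/85808 ≈ -1.1654e-5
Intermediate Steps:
V = -99516 (V = 8 - 1*99524 = 8 - 99524 = -99516)
A(m) = (-4 + m)/(2*m) (A(m) = (-4 + m)/((2*m)) = (-4 + m)*(1/(2*m)) = (-4 + m)/(2*m))
B(g) = 3404 + 46*g (B(g) = (78 + (g + g)*((-4 + g)/(2*g)))*(-60 + 106) = (78 + (2*g)*((-4 + g)/(2*g)))*46 = (78 + (-4 + g))*46 = (74 + g)*46 = 3404 + 46*g)
1/(B(224) + V) = 1/((3404 + 46*224) - 99516) = 1/((3404 + 10304) - 99516) = 1/(13708 - 99516) = 1/(-85808) = -1/85808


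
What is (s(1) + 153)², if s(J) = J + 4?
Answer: 24964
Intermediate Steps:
s(J) = 4 + J
(s(1) + 153)² = ((4 + 1) + 153)² = (5 + 153)² = 158² = 24964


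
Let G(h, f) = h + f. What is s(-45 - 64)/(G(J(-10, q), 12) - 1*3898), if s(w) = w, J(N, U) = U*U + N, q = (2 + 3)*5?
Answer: 109/3271 ≈ 0.033323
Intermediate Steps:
q = 25 (q = 5*5 = 25)
J(N, U) = N + U² (J(N, U) = U² + N = N + U²)
G(h, f) = f + h
s(-45 - 64)/(G(J(-10, q), 12) - 1*3898) = (-45 - 64)/((12 + (-10 + 25²)) - 1*3898) = -109/((12 + (-10 + 625)) - 3898) = -109/((12 + 615) - 3898) = -109/(627 - 3898) = -109/(-3271) = -109*(-1/3271) = 109/3271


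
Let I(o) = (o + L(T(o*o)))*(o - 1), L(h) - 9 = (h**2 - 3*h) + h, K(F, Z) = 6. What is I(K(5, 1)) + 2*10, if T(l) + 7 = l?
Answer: 4010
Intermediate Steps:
T(l) = -7 + l
L(h) = 9 + h**2 - 2*h (L(h) = 9 + ((h**2 - 3*h) + h) = 9 + (h**2 - 2*h) = 9 + h**2 - 2*h)
I(o) = (-1 + o)*(23 + o + (-7 + o**2)**2 - 2*o**2) (I(o) = (o + (9 + (-7 + o*o)**2 - 2*(-7 + o*o)))*(o - 1) = (o + (9 + (-7 + o**2)**2 - 2*(-7 + o**2)))*(-1 + o) = (o + (9 + (-7 + o**2)**2 + (14 - 2*o**2)))*(-1 + o) = (o + (23 + (-7 + o**2)**2 - 2*o**2))*(-1 + o) = (23 + o + (-7 + o**2)**2 - 2*o**2)*(-1 + o) = (-1 + o)*(23 + o + (-7 + o**2)**2 - 2*o**2))
I(K(5, 1)) + 2*10 = (-72 + 6**5 - 1*6**4 - 16*6**3 + 17*6**2 + 71*6) + 2*10 = (-72 + 7776 - 1*1296 - 16*216 + 17*36 + 426) + 20 = (-72 + 7776 - 1296 - 3456 + 612 + 426) + 20 = 3990 + 20 = 4010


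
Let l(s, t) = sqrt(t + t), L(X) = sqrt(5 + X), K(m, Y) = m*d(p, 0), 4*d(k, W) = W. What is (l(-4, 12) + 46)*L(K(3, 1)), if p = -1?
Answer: 2*sqrt(5)*(23 + sqrt(6)) ≈ 113.81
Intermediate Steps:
d(k, W) = W/4
K(m, Y) = 0 (K(m, Y) = m*((1/4)*0) = m*0 = 0)
l(s, t) = sqrt(2)*sqrt(t) (l(s, t) = sqrt(2*t) = sqrt(2)*sqrt(t))
(l(-4, 12) + 46)*L(K(3, 1)) = (sqrt(2)*sqrt(12) + 46)*sqrt(5 + 0) = (sqrt(2)*(2*sqrt(3)) + 46)*sqrt(5) = (2*sqrt(6) + 46)*sqrt(5) = (46 + 2*sqrt(6))*sqrt(5) = sqrt(5)*(46 + 2*sqrt(6))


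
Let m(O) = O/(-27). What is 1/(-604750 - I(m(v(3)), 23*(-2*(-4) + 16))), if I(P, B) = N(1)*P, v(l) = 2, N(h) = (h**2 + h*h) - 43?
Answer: -27/16328332 ≈ -1.6536e-6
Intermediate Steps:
N(h) = -43 + 2*h**2 (N(h) = (h**2 + h**2) - 43 = 2*h**2 - 43 = -43 + 2*h**2)
m(O) = -O/27 (m(O) = O*(-1/27) = -O/27)
I(P, B) = -41*P (I(P, B) = (-43 + 2*1**2)*P = (-43 + 2*1)*P = (-43 + 2)*P = -41*P)
1/(-604750 - I(m(v(3)), 23*(-2*(-4) + 16))) = 1/(-604750 - (-41)*(-1/27*2)) = 1/(-604750 - (-41)*(-2)/27) = 1/(-604750 - 1*82/27) = 1/(-604750 - 82/27) = 1/(-16328332/27) = -27/16328332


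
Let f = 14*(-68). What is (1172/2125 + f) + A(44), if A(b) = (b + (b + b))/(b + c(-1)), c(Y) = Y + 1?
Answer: -2015453/2125 ≈ -948.45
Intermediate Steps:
f = -952
c(Y) = 1 + Y
A(b) = 3 (A(b) = (b + (b + b))/(b + (1 - 1)) = (b + 2*b)/(b + 0) = (3*b)/b = 3)
(1172/2125 + f) + A(44) = (1172/2125 - 952) + 3 = -2021828/2125 + 3 = -2015453/2125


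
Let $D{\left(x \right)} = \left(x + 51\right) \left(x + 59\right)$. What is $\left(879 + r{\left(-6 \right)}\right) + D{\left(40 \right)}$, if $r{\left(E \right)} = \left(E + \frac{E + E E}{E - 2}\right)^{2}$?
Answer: $\frac{159729}{16} \approx 9983.1$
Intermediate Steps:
$r{\left(E \right)} = \left(E + \frac{E + E^{2}}{-2 + E}\right)^{2}$
$D{\left(x \right)} = \left(51 + x\right) \left(59 + x\right)$
$\left(879 + r{\left(-6 \right)}\right) + D{\left(40 \right)} = \left(879 + \frac{\left(-6\right)^{2} \left(-1 + 2 \left(-6\right)\right)^{2}}{\left(-2 - 6\right)^{2}}\right) + \left(3009 + 40^{2} + 110 \cdot 40\right) = \left(879 + \frac{36 \left(-1 - 12\right)^{2}}{64}\right) + \left(3009 + 1600 + 4400\right) = \left(879 + 36 \left(-13\right)^{2} \cdot \frac{1}{64}\right) + 9009 = \left(879 + 36 \cdot 169 \cdot \frac{1}{64}\right) + 9009 = \left(879 + \frac{1521}{16}\right) + 9009 = \frac{15585}{16} + 9009 = \frac{159729}{16}$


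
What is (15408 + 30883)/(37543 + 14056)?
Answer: 46291/51599 ≈ 0.89713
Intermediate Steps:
(15408 + 30883)/(37543 + 14056) = 46291/51599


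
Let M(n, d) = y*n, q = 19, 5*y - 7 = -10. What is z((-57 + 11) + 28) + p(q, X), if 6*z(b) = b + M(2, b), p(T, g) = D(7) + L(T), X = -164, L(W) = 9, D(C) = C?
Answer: 64/5 ≈ 12.800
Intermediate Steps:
y = -⅗ (y = 7/5 + (⅕)*(-10) = 7/5 - 2 = -⅗ ≈ -0.60000)
M(n, d) = -3*n/5
p(T, g) = 16 (p(T, g) = 7 + 9 = 16)
z(b) = -⅕ + b/6 (z(b) = (b - ⅗*2)/6 = (b - 6/5)/6 = (-6/5 + b)/6 = -⅕ + b/6)
z((-57 + 11) + 28) + p(q, X) = (-⅕ + ((-57 + 11) + 28)/6) + 16 = (-⅕ + (-46 + 28)/6) + 16 = (-⅕ + (⅙)*(-18)) + 16 = (-⅕ - 3) + 16 = -16/5 + 16 = 64/5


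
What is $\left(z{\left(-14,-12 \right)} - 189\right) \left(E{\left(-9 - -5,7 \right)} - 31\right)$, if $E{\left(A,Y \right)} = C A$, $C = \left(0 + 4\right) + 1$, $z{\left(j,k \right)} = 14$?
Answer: $8925$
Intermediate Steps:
$C = 5$ ($C = 4 + 1 = 5$)
$E{\left(A,Y \right)} = 5 A$
$\left(z{\left(-14,-12 \right)} - 189\right) \left(E{\left(-9 - -5,7 \right)} - 31\right) = \left(14 - 189\right) \left(5 \left(-9 - -5\right) - 31\right) = - 175 \left(5 \left(-9 + 5\right) - 31\right) = - 175 \left(5 \left(-4\right) - 31\right) = - 175 \left(-20 - 31\right) = \left(-175\right) \left(-51\right) = 8925$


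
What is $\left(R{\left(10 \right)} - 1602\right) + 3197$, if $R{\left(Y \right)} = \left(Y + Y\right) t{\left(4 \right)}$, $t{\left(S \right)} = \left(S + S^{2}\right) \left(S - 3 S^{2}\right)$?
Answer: $-16005$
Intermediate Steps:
$R{\left(Y \right)} = - 1760 Y$ ($R{\left(Y \right)} = \left(Y + Y\right) 4^{2} \left(1 - 3 \cdot 4^{2} - 8\right) = 2 Y 16 \left(1 - 48 - 8\right) = 2 Y 16 \left(-55\right) = 2 Y \left(-880\right) = - 1760 Y$)
$\left(R{\left(10 \right)} - 1602\right) + 3197 = \left(\left(-1760\right) 10 - 1602\right) + 3197 = \left(-17600 - 1602\right) + 3197 = -19202 + 3197 = -16005$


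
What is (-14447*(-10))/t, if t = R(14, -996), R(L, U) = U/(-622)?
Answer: 22465085/249 ≈ 90221.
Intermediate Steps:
R(L, U) = -U/622 (R(L, U) = U*(-1/622) = -U/622)
t = 498/311 (t = -1/622*(-996) = 498/311 ≈ 1.6013)
(-14447*(-10))/t = (-14447*(-10))/(498/311) = 144470*(311/498) = 22465085/249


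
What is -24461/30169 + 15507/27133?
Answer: -195869630/818575477 ≈ -0.23928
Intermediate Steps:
-24461/30169 + 15507/27133 = -195869630/818575477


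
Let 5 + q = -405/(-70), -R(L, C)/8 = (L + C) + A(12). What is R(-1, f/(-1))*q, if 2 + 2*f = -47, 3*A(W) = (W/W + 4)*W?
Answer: -1914/7 ≈ -273.43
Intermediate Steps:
A(W) = 5*W/3 (A(W) = ((W/W + 4)*W)/3 = ((1 + 4)*W)/3 = (5*W)/3 = 5*W/3)
f = -49/2 (f = -1 + (½)*(-47) = -1 - 47/2 = -49/2 ≈ -24.500)
R(L, C) = -160 - 8*C - 8*L (R(L, C) = -8*((L + C) + (5/3)*12) = -8*((C + L) + 20) = -8*(20 + C + L) = -160 - 8*C - 8*L)
q = 11/14 (q = -5 - 405/(-70) = -5 - 405*(-1/70) = -5 + 81/14 = 11/14 ≈ 0.78571)
R(-1, f/(-1))*q = (-160 - (-196)/(-1) - 8*(-1))*(11/14) = (-160 - (-196)*(-1) + 8)*(11/14) = (-160 - 8*49/2 + 8)*(11/14) = (-160 - 196 + 8)*(11/14) = -348*11/14 = -1914/7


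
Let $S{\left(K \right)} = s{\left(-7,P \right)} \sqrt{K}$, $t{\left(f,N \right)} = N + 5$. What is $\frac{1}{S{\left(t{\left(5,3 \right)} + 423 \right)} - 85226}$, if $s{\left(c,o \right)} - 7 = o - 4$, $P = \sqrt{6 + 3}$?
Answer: $- \frac{42613}{3631727780} - \frac{3 \sqrt{431}}{3631727780} \approx -1.1751 \cdot 10^{-5}$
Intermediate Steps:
$P = 3$ ($P = \sqrt{9} = 3$)
$s{\left(c,o \right)} = 3 + o$ ($s{\left(c,o \right)} = 7 + \left(o - 4\right) = 7 + \left(-4 + o\right) = 3 + o$)
$t{\left(f,N \right)} = 5 + N$
$S{\left(K \right)} = 6 \sqrt{K}$ ($S{\left(K \right)} = \left(3 + 3\right) \sqrt{K} = 6 \sqrt{K}$)
$\frac{1}{S{\left(t{\left(5,3 \right)} + 423 \right)} - 85226} = \frac{1}{6 \sqrt{\left(5 + 3\right) + 423} - 85226} = \frac{1}{6 \sqrt{8 + 423} - 85226} = \frac{1}{6 \sqrt{431} - 85226} = \frac{1}{-85226 + 6 \sqrt{431}}$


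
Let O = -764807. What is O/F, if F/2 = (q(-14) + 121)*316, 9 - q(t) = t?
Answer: -764807/91008 ≈ -8.4037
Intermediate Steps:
q(t) = 9 - t
F = 91008 (F = 2*(((9 - 1*(-14)) + 121)*316) = 2*(((9 + 14) + 121)*316) = 2*((23 + 121)*316) = 2*(144*316) = 2*45504 = 91008)
O/F = -764807/91008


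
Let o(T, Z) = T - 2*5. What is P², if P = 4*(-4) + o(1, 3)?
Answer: 625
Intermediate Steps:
o(T, Z) = -10 + T (o(T, Z) = T - 10 = -10 + T)
P = -25 (P = 4*(-4) + (-10 + 1) = -16 - 9 = -25)
P² = (-25)² = 625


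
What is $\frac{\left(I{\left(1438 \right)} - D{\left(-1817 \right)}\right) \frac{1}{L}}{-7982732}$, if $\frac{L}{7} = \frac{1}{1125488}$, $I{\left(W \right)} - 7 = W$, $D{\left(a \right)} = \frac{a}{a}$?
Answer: $- \frac{58043024}{1995683} \approx -29.084$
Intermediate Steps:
$D{\left(a \right)} = 1$
$I{\left(W \right)} = 7 + W$
$L = \frac{1}{160784}$ ($L = \frac{7}{1125488} = 7 \cdot \frac{1}{1125488} = \frac{1}{160784} \approx 6.2195 \cdot 10^{-6}$)
$\frac{\left(I{\left(1438 \right)} - D{\left(-1817 \right)}\right) \frac{1}{L}}{-7982732} = \frac{\left(\left(7 + 1438\right) - 1\right) \frac{1}{\frac{1}{160784}}}{-7982732} = \left(1445 - 1\right) 160784 \left(- \frac{1}{7982732}\right) = 1444 \cdot 160784 \left(- \frac{1}{7982732}\right) = 232172096 \left(- \frac{1}{7982732}\right) = - \frac{58043024}{1995683}$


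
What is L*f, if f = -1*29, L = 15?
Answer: -435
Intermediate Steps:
f = -29
L*f = 15*(-29) = -435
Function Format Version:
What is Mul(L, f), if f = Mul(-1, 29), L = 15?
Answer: -435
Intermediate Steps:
f = -29
Mul(L, f) = Mul(15, -29) = -435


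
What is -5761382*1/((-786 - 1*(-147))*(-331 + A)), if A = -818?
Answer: -5761382/734211 ≈ -7.8470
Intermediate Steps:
-5761382*1/((-786 - 1*(-147))*(-331 + A)) = -5761382*1/((-786 - 1*(-147))*(-331 - 818)) = -5761382*(-1/(1149*(-786 + 147))) = -5761382/((-639*(-1149))) = -5761382/734211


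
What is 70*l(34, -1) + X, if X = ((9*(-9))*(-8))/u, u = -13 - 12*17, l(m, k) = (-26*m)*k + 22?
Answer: 13761492/217 ≈ 63417.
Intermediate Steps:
l(m, k) = 22 - 26*k*m (l(m, k) = -26*k*m + 22 = 22 - 26*k*m)
u = -217 (u = -13 - 204 = -217)
X = -648/217 (X = ((9*(-9))*(-8))/(-217) = -81*(-8)*(-1/217) = 648*(-1/217) = -648/217 ≈ -2.9862)
70*l(34, -1) + X = 70*(22 - 26*(-1)*34) - 648/217 = 70*(22 + 884) - 648/217 = 70*906 - 648/217 = 63420 - 648/217 = 13761492/217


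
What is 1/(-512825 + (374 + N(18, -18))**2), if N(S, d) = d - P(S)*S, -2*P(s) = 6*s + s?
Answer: 1/1707275 ≈ 5.8573e-7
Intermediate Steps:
P(s) = -7*s/2 (P(s) = -(6*s + s)/2 = -7*s/2)
N(S, d) = d + 7*S**2/2 (N(S, d) = d - (-7*S/2)*S = d - (-7)*S**2/2 = d + 7*S**2/2)
1/(-512825 + (374 + N(18, -18))**2) = 1/(-512825 + (374 + (-18 + (7/2)*18**2))**2) = 1/(-512825 + (374 + (-18 + (7/2)*324))**2) = 1/(-512825 + (374 + (-18 + 1134))**2) = 1/(-512825 + (374 + 1116)**2) = 1/(-512825 + 1490**2) = 1/(-512825 + 2220100) = 1/1707275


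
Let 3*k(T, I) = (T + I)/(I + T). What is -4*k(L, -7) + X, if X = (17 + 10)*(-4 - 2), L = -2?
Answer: -490/3 ≈ -163.33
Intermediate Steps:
k(T, I) = 1/3 (k(T, I) = ((T + I)/(I + T))/3 = ((I + T)/(I + T))/3 = (1/3)*1 = 1/3)
X = -162 (X = 27*(-6) = -162)
-4*k(L, -7) + X = -4*1/3 - 162 = -4/3 - 162 = -490/3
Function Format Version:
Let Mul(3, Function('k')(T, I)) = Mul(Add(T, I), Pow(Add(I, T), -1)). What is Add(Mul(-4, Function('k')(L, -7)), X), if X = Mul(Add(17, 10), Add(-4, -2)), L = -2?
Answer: Rational(-490, 3) ≈ -163.33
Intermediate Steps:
Function('k')(T, I) = Rational(1, 3) (Function('k')(T, I) = Mul(Rational(1, 3), Mul(Add(T, I), Pow(Add(I, T), -1))) = Mul(Rational(1, 3), Mul(Add(I, T), Pow(Add(I, T), -1))) = Mul(Rational(1, 3), 1) = Rational(1, 3))
X = -162 (X = Mul(27, -6) = -162)
Add(Mul(-4, Function('k')(L, -7)), X) = Add(Mul(-4, Rational(1, 3)), -162) = Add(Rational(-4, 3), -162) = Rational(-490, 3)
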